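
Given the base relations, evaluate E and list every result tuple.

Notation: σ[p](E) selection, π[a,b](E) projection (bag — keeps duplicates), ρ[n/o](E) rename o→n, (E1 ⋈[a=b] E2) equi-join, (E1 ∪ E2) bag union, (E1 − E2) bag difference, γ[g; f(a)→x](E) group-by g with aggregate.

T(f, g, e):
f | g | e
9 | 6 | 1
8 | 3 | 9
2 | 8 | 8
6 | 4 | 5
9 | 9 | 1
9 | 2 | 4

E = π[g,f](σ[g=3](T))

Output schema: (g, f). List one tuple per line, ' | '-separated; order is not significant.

Row counts bottom-up:
  T → 6
  σ[g=3](T) → 1
  π[g,f](σ[g=3](T)) → 1

== RESULT ==
g | f
3 | 8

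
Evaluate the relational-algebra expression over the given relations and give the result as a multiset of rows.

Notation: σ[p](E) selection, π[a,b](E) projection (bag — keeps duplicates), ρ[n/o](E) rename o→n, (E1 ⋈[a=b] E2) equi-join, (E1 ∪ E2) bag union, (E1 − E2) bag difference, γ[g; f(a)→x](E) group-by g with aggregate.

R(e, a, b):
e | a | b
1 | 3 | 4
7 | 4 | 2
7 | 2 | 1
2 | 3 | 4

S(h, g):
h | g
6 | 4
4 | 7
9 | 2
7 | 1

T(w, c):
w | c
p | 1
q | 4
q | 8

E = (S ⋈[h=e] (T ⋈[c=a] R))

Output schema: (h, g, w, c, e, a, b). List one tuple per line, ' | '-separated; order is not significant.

Row counts bottom-up:
  S → 4
  T → 3
  R → 4
  (T ⋈[c=a] R) → 1
  (S ⋈[h=e] (T ⋈[c=a] R)) → 1

== RESULT ==
h | g | w | c | e | a | b
7 | 1 | q | 4 | 7 | 4 | 2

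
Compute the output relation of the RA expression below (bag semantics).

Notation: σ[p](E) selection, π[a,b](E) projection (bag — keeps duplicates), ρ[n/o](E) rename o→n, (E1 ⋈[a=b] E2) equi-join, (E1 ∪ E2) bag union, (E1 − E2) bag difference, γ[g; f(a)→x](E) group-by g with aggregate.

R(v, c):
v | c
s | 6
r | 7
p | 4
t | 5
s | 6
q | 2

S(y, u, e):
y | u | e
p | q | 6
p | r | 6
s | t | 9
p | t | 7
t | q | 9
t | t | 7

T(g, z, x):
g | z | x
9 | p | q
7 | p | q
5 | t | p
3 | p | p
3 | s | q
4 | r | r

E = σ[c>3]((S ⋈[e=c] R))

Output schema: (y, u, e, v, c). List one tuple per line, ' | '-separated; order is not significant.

Subexpression sizes:
  S → 6
  R → 6
  (S ⋈[e=c] R) → 6
  σ[c>3]((S ⋈[e=c] R)) → 6

== RESULT ==
y | u | e | v | c
p | q | 6 | s | 6
p | q | 6 | s | 6
p | r | 6 | s | 6
p | r | 6 | s | 6
p | t | 7 | r | 7
t | t | 7 | r | 7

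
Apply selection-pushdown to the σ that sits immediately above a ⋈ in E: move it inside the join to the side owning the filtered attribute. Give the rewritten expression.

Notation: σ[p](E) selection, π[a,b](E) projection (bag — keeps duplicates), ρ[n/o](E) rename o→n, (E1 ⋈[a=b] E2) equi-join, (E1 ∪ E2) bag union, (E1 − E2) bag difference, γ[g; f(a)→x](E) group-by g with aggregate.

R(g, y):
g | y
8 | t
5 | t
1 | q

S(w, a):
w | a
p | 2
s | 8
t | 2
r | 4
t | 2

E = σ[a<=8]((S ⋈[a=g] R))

σ filters on a, owned by the left side.
E' = (σ[a<=8](S) ⋈[a=g] R)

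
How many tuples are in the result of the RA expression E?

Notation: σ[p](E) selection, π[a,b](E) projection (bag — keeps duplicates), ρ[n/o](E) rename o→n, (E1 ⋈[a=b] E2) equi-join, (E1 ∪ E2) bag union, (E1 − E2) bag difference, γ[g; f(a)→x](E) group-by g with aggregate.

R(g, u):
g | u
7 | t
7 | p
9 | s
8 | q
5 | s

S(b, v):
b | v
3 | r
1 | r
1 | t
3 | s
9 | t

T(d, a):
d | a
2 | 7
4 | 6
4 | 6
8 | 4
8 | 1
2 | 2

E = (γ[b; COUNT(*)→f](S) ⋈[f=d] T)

Row counts bottom-up:
  S → 5
  γ[b; COUNT(*)→f](S) → 3
  T → 6
  (γ[b; COUNT(*)→f](S) ⋈[f=d] T) → 4

|E| = 4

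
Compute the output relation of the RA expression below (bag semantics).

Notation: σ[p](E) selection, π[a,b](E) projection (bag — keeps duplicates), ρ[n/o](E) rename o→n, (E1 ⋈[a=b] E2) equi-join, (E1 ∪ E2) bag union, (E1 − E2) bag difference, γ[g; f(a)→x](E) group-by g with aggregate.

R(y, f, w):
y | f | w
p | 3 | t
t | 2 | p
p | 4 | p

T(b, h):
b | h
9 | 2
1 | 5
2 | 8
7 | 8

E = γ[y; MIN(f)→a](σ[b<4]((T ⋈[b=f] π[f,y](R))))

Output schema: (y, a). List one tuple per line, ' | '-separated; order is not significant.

Stepwise |·|:
  T → 4
  R → 3
  π[f,y](R) → 3
  (T ⋈[b=f] π[f,y](R)) → 1
  σ[b<4]((T ⋈[b=f] π[f,y](R))) → 1
  γ[y; MIN(f)→a](σ[b<4]((T ⋈[b=f] π[f,y](R)))) → 1

== RESULT ==
y | a
t | 2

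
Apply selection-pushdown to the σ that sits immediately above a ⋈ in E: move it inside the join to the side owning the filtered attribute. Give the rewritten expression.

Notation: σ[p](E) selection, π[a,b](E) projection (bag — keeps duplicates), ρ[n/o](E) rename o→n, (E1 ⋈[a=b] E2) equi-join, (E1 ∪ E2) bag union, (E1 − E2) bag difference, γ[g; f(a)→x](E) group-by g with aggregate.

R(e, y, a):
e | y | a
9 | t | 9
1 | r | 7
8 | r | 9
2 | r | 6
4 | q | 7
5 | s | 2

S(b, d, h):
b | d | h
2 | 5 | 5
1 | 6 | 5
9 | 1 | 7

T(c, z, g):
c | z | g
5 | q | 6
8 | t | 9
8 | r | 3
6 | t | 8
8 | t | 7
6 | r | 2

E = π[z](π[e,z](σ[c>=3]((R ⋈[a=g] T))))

σ filters on c, owned by the right side.
E' = π[z](π[e,z]((R ⋈[a=g] σ[c>=3](T))))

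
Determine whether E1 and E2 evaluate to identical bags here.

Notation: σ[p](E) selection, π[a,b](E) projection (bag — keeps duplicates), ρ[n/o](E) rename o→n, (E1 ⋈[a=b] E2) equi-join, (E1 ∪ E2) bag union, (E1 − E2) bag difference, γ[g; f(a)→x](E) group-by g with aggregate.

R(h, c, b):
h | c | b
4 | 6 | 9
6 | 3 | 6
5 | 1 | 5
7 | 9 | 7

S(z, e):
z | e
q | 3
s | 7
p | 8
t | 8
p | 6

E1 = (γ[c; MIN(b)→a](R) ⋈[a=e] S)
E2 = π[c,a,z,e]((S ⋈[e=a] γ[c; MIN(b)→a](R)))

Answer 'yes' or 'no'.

E1 per-node cardinality:
  R → 4
  γ[c; MIN(b)→a](R) → 4
  S → 5
  (γ[c; MIN(b)→a](R) ⋈[a=e] S) → 2
E2 per-node cardinality:
  S → 5
  R → 4
  γ[c; MIN(b)→a](R) → 4
  (S ⋈[e=a] γ[c; MIN(b)→a](R)) → 2
  π[c,a,z,e]((S ⋈[e=a] γ[c; MIN(b)→a](R))) → 2

E1 and E2 produce the same multiset:
c | a | z | e
3 | 6 | p | 6
9 | 7 | s | 7

yes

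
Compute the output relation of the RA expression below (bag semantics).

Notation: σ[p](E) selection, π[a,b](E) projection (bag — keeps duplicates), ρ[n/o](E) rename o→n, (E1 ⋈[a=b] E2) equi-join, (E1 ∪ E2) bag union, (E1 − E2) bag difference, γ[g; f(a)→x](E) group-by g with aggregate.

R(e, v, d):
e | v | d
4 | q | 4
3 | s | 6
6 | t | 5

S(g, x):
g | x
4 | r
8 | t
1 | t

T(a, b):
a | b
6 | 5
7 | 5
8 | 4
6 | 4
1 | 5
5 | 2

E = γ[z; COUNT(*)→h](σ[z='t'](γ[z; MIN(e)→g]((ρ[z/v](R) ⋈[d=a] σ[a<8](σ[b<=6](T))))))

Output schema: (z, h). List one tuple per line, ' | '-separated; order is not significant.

Subexpression sizes:
  R → 3
  ρ[z/v](R) → 3
  T → 6
  σ[b<=6](T) → 6
  σ[a<8](σ[b<=6](T)) → 5
  (ρ[z/v](R) ⋈[d=a] σ[a<8](σ[b<=6](T))) → 3
  γ[z; MIN(e)→g]((ρ[z/v](R) ⋈[d=a] σ[a<8](σ[b<=6](T)))) → 2
  σ[z='t'](γ[z; MIN(e)→g]((ρ[z/v](R) ⋈[d=a] σ[a<8](σ[b<=6](T))))) → 1
  γ[z; COUNT(*)→h](σ[z='t'](γ[z; MIN(e)→g]((ρ[z/v](R) ⋈[d=a] σ[a<8](σ[b<=6](T)))))) → 1

== RESULT ==
z | h
t | 1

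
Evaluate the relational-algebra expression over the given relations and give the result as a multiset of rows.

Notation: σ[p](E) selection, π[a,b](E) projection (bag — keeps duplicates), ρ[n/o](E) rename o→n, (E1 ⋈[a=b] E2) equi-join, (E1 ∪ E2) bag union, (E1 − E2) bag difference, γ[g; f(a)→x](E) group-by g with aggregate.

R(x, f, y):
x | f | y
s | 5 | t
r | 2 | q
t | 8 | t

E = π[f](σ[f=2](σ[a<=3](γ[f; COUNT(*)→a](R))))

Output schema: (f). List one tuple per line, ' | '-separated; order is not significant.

Subexpression sizes:
  R → 3
  γ[f; COUNT(*)→a](R) → 3
  σ[a<=3](γ[f; COUNT(*)→a](R)) → 3
  σ[f=2](σ[a<=3](γ[f; COUNT(*)→a](R))) → 1
  π[f](σ[f=2](σ[a<=3](γ[f; COUNT(*)→a](R)))) → 1

== RESULT ==
f
2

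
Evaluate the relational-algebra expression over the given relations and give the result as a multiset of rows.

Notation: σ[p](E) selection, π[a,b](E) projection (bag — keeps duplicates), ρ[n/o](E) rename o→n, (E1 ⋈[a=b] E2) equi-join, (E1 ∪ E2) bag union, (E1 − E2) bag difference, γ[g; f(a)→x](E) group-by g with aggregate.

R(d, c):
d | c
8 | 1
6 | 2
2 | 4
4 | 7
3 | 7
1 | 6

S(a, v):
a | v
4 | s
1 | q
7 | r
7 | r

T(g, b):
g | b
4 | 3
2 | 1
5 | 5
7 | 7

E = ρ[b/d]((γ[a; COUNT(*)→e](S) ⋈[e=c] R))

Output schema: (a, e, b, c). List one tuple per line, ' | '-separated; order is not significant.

Per-node cardinality:
  S → 4
  γ[a; COUNT(*)→e](S) → 3
  R → 6
  (γ[a; COUNT(*)→e](S) ⋈[e=c] R) → 3
  ρ[b/d]((γ[a; COUNT(*)→e](S) ⋈[e=c] R)) → 3

== RESULT ==
a | e | b | c
1 | 1 | 8 | 1
4 | 1 | 8 | 1
7 | 2 | 6 | 2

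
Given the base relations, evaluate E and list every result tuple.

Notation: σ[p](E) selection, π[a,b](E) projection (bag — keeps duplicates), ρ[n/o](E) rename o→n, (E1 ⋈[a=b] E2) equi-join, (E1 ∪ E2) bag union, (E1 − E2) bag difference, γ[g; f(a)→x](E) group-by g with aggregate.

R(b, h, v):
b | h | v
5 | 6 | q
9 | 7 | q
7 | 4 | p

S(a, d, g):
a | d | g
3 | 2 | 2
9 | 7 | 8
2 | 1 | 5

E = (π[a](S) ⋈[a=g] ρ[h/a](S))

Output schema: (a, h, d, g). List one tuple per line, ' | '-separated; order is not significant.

Stepwise |·|:
  S → 3
  π[a](S) → 3
  S → 3
  ρ[h/a](S) → 3
  (π[a](S) ⋈[a=g] ρ[h/a](S)) → 1

== RESULT ==
a | h | d | g
2 | 3 | 2 | 2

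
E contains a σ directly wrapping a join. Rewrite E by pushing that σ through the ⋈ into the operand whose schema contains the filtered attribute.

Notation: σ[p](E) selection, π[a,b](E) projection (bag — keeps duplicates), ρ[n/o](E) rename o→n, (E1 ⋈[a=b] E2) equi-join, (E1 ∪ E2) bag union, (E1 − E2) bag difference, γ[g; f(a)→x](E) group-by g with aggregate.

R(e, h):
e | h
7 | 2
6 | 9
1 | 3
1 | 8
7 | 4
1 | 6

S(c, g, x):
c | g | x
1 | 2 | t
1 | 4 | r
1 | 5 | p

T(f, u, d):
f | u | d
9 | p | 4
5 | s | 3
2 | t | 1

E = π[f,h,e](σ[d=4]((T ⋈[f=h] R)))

σ filters on d, owned by the left side.
E' = π[f,h,e]((σ[d=4](T) ⋈[f=h] R))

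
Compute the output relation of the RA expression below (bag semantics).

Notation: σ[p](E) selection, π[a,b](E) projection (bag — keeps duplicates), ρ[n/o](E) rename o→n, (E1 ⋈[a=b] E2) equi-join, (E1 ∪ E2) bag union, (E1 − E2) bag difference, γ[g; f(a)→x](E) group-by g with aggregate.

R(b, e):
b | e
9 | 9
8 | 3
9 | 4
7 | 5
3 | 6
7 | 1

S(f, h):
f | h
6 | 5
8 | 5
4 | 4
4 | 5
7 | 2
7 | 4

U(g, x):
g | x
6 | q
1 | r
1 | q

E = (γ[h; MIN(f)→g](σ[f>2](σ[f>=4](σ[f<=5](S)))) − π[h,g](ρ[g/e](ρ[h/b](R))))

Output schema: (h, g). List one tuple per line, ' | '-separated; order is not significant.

Row counts bottom-up:
  S → 6
  σ[f<=5](S) → 2
  σ[f>=4](σ[f<=5](S)) → 2
  σ[f>2](σ[f>=4](σ[f<=5](S))) → 2
  γ[h; MIN(f)→g](σ[f>2](σ[f>=4](σ[f<=5](S)))) → 2
  R → 6
  ρ[h/b](R) → 6
  ρ[g/e](ρ[h/b](R)) → 6
  π[h,g](ρ[g/e](ρ[h/b](R))) → 6
  (γ[h; MIN(f)→g](σ[f>2](σ[f>=4](σ[f<=5](S)))) − π[h,g](ρ[g/e](ρ[h/b](R)))) → 2

== RESULT ==
h | g
4 | 4
5 | 4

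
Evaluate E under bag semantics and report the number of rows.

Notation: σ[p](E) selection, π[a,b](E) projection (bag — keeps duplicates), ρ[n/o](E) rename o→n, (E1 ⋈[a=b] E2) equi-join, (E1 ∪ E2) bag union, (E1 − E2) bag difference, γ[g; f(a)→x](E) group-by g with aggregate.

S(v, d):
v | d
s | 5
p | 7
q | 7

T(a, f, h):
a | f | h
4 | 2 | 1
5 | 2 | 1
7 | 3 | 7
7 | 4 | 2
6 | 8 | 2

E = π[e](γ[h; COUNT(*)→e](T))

Subexpression sizes:
  T → 5
  γ[h; COUNT(*)→e](T) → 3
  π[e](γ[h; COUNT(*)→e](T)) → 3

|E| = 3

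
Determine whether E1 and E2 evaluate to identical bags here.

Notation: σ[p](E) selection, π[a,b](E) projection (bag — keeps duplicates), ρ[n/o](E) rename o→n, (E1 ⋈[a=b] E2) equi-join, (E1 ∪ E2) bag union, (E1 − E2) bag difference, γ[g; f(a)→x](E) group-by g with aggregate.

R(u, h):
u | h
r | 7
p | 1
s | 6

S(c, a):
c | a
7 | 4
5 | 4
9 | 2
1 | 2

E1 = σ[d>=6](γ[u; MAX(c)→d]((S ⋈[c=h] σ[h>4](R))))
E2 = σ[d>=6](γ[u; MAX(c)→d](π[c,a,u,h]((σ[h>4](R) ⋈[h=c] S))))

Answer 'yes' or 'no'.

E1 subexpression sizes:
  S → 4
  R → 3
  σ[h>4](R) → 2
  (S ⋈[c=h] σ[h>4](R)) → 1
  γ[u; MAX(c)→d]((S ⋈[c=h] σ[h>4](R))) → 1
  σ[d>=6](γ[u; MAX(c)→d]((S ⋈[c=h] σ[h>4](R)))) → 1
E2 subexpression sizes:
  R → 3
  σ[h>4](R) → 2
  S → 4
  (σ[h>4](R) ⋈[h=c] S) → 1
  π[c,a,u,h]((σ[h>4](R) ⋈[h=c] S)) → 1
  γ[u; MAX(c)→d](π[c,a,u,h]((σ[h>4](R) ⋈[h=c] S))) → 1
  σ[d>=6](γ[u; MAX(c)→d](π[c,a,u,h]((σ[h>4](R) ⋈[h=c] S)))) → 1

E1 and E2 produce the same multiset:
u | d
r | 7

yes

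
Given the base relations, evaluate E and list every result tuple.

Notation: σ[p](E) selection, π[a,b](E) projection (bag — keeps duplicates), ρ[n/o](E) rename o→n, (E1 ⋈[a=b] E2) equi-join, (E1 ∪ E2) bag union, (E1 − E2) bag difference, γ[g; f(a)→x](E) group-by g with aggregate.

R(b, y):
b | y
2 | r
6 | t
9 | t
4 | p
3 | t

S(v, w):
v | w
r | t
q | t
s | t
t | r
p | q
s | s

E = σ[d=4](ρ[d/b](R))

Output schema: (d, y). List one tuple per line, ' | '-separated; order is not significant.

Subexpression sizes:
  R → 5
  ρ[d/b](R) → 5
  σ[d=4](ρ[d/b](R)) → 1

== RESULT ==
d | y
4 | p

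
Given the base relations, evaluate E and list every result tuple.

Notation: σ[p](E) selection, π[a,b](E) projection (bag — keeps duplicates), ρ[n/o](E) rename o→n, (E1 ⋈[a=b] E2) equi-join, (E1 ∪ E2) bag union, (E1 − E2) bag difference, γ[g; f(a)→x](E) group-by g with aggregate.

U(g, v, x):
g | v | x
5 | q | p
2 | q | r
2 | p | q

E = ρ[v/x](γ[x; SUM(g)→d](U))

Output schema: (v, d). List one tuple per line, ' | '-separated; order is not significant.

Subexpression sizes:
  U → 3
  γ[x; SUM(g)→d](U) → 3
  ρ[v/x](γ[x; SUM(g)→d](U)) → 3

== RESULT ==
v | d
p | 5
q | 2
r | 2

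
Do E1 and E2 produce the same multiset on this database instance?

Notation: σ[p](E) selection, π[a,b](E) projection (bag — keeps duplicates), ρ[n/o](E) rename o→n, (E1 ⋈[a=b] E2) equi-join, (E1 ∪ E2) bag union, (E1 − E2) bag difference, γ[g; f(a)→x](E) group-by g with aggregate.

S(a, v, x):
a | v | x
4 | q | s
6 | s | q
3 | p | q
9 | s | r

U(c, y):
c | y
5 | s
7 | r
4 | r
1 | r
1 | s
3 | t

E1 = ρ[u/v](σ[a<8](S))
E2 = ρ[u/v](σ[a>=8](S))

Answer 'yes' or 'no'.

E1 per-node cardinality:
  S → 4
  σ[a<8](S) → 3
  ρ[u/v](σ[a<8](S)) → 3
E2 per-node cardinality:
  S → 4
  σ[a>=8](S) → 1
  ρ[u/v](σ[a>=8](S)) → 1

E1 result:
a | u | x
3 | p | q
4 | q | s
6 | s | q
E2 result:
a | u | x
9 | s | r
Witness: (9, 's', 'r') appears 0× in E1 but 1× in E2.

no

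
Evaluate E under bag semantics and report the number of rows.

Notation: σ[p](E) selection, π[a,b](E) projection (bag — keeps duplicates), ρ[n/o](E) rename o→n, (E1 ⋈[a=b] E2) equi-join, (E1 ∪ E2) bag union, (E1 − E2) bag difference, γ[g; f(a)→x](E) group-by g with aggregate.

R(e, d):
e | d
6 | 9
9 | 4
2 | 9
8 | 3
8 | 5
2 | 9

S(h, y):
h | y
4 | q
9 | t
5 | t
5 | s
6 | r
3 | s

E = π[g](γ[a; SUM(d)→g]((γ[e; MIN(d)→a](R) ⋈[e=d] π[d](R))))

Row counts bottom-up:
  R → 6
  γ[e; MIN(d)→a](R) → 4
  R → 6
  π[d](R) → 6
  (γ[e; MIN(d)→a](R) ⋈[e=d] π[d](R)) → 3
  γ[a; SUM(d)→g]((γ[e; MIN(d)→a](R) ⋈[e=d] π[d](R))) → 1
  π[g](γ[a; SUM(d)→g]((γ[e; MIN(d)→a](R) ⋈[e=d] π[d](R)))) → 1

|E| = 1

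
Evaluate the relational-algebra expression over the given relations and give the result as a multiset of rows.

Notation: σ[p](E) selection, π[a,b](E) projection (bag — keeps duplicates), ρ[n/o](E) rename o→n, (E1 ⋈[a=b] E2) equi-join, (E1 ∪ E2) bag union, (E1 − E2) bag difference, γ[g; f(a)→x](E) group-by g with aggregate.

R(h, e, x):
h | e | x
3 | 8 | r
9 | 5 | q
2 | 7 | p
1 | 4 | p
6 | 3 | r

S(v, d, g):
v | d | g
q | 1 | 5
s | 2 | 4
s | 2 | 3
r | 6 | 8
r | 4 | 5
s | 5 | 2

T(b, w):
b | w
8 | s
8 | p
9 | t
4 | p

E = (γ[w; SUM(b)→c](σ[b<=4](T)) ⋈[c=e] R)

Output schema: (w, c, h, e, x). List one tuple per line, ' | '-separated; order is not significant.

Per-node cardinality:
  T → 4
  σ[b<=4](T) → 1
  γ[w; SUM(b)→c](σ[b<=4](T)) → 1
  R → 5
  (γ[w; SUM(b)→c](σ[b<=4](T)) ⋈[c=e] R) → 1

== RESULT ==
w | c | h | e | x
p | 4 | 1 | 4 | p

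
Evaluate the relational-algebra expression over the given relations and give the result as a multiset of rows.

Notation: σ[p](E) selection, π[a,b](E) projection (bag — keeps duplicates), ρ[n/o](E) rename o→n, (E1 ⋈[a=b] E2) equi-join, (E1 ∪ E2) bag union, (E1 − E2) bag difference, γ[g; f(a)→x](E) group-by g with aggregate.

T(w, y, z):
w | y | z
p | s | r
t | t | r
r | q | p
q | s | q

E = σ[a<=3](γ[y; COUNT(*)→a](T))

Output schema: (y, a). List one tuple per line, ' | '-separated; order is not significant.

Row counts bottom-up:
  T → 4
  γ[y; COUNT(*)→a](T) → 3
  σ[a<=3](γ[y; COUNT(*)→a](T)) → 3

== RESULT ==
y | a
q | 1
s | 2
t | 1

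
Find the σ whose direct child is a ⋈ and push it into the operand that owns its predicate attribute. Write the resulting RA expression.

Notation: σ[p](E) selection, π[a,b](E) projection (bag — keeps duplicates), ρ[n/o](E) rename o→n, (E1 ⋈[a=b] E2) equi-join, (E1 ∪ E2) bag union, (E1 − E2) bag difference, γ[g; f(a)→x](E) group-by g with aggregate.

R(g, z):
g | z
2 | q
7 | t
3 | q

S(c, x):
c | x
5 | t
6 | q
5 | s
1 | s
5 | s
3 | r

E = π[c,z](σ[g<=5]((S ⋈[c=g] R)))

σ filters on g, owned by the right side.
E' = π[c,z]((S ⋈[c=g] σ[g<=5](R)))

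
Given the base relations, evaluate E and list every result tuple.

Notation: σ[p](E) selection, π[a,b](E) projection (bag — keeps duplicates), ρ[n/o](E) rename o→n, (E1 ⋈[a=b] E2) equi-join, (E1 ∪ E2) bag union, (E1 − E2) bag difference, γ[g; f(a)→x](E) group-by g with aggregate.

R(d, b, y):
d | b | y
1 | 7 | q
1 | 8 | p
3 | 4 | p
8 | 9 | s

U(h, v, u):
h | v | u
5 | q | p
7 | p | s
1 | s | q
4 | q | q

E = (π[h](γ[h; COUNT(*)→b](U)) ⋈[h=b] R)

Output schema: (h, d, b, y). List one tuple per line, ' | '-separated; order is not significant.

Stepwise |·|:
  U → 4
  γ[h; COUNT(*)→b](U) → 4
  π[h](γ[h; COUNT(*)→b](U)) → 4
  R → 4
  (π[h](γ[h; COUNT(*)→b](U)) ⋈[h=b] R) → 2

== RESULT ==
h | d | b | y
4 | 3 | 4 | p
7 | 1 | 7 | q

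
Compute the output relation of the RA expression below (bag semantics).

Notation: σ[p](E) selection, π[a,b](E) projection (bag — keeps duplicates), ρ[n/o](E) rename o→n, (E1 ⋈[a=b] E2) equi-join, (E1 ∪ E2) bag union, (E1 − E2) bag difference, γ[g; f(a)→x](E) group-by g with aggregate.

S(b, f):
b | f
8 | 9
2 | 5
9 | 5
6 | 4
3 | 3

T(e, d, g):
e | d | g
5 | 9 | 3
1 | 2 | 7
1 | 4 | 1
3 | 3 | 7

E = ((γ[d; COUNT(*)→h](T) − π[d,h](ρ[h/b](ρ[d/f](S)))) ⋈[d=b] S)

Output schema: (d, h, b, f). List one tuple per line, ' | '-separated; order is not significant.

Stepwise |·|:
  T → 4
  γ[d; COUNT(*)→h](T) → 4
  S → 5
  ρ[d/f](S) → 5
  ρ[h/b](ρ[d/f](S)) → 5
  π[d,h](ρ[h/b](ρ[d/f](S))) → 5
  (γ[d; COUNT(*)→h](T) − π[d,h](ρ[h/b](ρ[d/f](S)))) → 4
  S → 5
  ((γ[d; COUNT(*)→h](T) − π[d,h](ρ[h/b](ρ[d/f](S)))) ⋈[d=b] S) → 3

== RESULT ==
d | h | b | f
2 | 1 | 2 | 5
3 | 1 | 3 | 3
9 | 1 | 9 | 5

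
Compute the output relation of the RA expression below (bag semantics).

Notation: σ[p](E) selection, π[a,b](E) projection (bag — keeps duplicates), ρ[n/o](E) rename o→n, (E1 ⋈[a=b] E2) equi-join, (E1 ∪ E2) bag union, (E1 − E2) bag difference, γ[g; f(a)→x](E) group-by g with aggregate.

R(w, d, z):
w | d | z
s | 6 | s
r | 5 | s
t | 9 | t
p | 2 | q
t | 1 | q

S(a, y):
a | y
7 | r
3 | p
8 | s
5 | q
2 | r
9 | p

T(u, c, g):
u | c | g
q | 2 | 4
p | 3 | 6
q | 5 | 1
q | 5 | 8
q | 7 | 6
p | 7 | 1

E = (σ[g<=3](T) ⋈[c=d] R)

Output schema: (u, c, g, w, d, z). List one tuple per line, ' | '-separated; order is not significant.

Subexpression sizes:
  T → 6
  σ[g<=3](T) → 2
  R → 5
  (σ[g<=3](T) ⋈[c=d] R) → 1

== RESULT ==
u | c | g | w | d | z
q | 5 | 1 | r | 5 | s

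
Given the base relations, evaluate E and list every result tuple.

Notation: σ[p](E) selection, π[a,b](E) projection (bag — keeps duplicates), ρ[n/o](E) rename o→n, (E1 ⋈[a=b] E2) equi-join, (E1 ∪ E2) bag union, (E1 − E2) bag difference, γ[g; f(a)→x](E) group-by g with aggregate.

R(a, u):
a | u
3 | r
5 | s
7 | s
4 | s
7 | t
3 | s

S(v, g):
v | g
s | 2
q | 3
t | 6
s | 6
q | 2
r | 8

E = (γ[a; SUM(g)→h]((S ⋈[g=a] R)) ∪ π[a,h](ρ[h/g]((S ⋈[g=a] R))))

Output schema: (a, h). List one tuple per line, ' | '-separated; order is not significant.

Row counts bottom-up:
  S → 6
  R → 6
  (S ⋈[g=a] R) → 2
  γ[a; SUM(g)→h]((S ⋈[g=a] R)) → 1
  S → 6
  R → 6
  (S ⋈[g=a] R) → 2
  ρ[h/g]((S ⋈[g=a] R)) → 2
  π[a,h](ρ[h/g]((S ⋈[g=a] R))) → 2
  (γ[a; SUM(g)→h]((S ⋈[g=a] R)) ∪ π[a,h](ρ[h/g]((S ⋈[g=a] R)))) → 3

== RESULT ==
a | h
3 | 3
3 | 3
3 | 6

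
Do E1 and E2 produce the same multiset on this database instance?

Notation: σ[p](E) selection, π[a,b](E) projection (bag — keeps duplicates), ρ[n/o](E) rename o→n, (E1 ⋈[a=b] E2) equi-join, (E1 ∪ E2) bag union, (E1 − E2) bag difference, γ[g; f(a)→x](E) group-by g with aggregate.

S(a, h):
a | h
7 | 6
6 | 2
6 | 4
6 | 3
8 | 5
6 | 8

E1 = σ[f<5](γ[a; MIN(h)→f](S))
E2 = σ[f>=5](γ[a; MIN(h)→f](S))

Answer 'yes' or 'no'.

E1 stepwise |·|:
  S → 6
  γ[a; MIN(h)→f](S) → 3
  σ[f<5](γ[a; MIN(h)→f](S)) → 1
E2 stepwise |·|:
  S → 6
  γ[a; MIN(h)→f](S) → 3
  σ[f>=5](γ[a; MIN(h)→f](S)) → 2

E1 result:
a | f
6 | 2
E2 result:
a | f
7 | 6
8 | 5
Witness: (6, 2) appears 1× in E1 but 0× in E2.

no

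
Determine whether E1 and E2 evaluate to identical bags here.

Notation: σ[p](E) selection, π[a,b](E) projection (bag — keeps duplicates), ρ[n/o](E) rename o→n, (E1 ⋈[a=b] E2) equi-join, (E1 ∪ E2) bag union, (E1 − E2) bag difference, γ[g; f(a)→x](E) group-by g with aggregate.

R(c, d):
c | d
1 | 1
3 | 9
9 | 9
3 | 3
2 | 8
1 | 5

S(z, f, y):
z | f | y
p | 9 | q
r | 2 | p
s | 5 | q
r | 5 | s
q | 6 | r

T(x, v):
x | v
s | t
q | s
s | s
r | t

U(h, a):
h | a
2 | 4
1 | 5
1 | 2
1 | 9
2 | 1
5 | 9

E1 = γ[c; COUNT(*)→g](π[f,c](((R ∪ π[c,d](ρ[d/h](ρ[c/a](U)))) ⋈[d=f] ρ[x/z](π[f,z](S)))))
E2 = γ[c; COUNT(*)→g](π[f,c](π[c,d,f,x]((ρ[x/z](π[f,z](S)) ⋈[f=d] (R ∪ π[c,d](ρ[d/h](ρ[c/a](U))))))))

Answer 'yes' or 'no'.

E1 stepwise |·|:
  R → 6
  U → 6
  ρ[c/a](U) → 6
  ρ[d/h](ρ[c/a](U)) → 6
  π[c,d](ρ[d/h](ρ[c/a](U))) → 6
  (R ∪ π[c,d](ρ[d/h](ρ[c/a](U)))) → 12
  S → 5
  π[f,z](S) → 5
  ρ[x/z](π[f,z](S)) → 5
  ((R ∪ π[c,d](ρ[d/h](ρ[c/a](U)))) ⋈[d=f] ρ[x/z](π[f,z](S))) → 8
  π[f,c](((R ∪ π[c,d](ρ[d/h](ρ[c/a](U)))) ⋈[d=f] ρ[x/z](π[f,z](S)))) → 8
  γ[c; COUNT(*)→g](π[f,c](((R ∪ π[c,d](ρ[d/h](ρ[c/a](U)))) ⋈[d=f] ρ[x/z](π[f,z](S))))) → 4
E2 stepwise |·|:
  S → 5
  π[f,z](S) → 5
  ρ[x/z](π[f,z](S)) → 5
  R → 6
  U → 6
  ρ[c/a](U) → 6
  ρ[d/h](ρ[c/a](U)) → 6
  π[c,d](ρ[d/h](ρ[c/a](U))) → 6
  (R ∪ π[c,d](ρ[d/h](ρ[c/a](U)))) → 12
  (ρ[x/z](π[f,z](S)) ⋈[f=d] (R ∪ π[c,d](ρ[d/h](ρ[c/a](U))))) → 8
  π[c,d,f,x]((ρ[x/z](π[f,z](S)) ⋈[f=d] (R ∪ π[c,d](ρ[d/h](ρ[c/a](U)))))) → 8
  π[f,c](π[c,d,f,x]((ρ[x/z](π[f,z](S)) ⋈[f=d] (R ∪ π[c,d](ρ[d/h](ρ[c/a](U))))))) → 8
  γ[c; COUNT(*)→g](π[f,c](π[c,d,f,x]((ρ[x/z](π[f,z](S)) ⋈[f=d] (R ∪ π[c,d](ρ[d/h](ρ[c/a](U)))))))) → 4

E1 and E2 produce the same multiset:
c | g
1 | 3
3 | 1
4 | 1
9 | 3

yes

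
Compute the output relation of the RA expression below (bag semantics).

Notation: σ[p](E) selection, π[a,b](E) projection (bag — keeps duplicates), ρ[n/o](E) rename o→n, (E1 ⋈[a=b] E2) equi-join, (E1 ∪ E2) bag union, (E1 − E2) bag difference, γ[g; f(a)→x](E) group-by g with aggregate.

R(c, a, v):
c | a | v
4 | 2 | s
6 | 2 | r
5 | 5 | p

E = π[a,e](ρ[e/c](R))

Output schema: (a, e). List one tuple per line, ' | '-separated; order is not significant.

Stepwise |·|:
  R → 3
  ρ[e/c](R) → 3
  π[a,e](ρ[e/c](R)) → 3

== RESULT ==
a | e
2 | 4
2 | 6
5 | 5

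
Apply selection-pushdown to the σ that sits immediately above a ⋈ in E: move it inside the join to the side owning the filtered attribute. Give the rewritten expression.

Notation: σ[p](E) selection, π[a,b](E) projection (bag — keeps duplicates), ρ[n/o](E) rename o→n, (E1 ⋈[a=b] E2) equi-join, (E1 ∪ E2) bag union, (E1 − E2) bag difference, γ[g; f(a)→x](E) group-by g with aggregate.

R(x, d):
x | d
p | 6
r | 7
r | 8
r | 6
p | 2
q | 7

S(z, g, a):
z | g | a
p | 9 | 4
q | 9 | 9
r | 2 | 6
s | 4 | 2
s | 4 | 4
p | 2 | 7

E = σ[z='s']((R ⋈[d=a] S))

σ filters on z, owned by the right side.
E' = (R ⋈[d=a] σ[z='s'](S))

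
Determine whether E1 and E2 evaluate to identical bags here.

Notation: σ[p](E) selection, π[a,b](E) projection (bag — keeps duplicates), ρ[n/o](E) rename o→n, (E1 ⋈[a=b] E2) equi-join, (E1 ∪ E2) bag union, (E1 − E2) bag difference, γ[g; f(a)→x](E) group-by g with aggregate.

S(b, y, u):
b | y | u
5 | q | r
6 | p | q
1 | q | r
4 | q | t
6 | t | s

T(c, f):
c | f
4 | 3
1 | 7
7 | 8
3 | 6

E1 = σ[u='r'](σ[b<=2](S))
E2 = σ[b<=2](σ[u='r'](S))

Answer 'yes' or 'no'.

E1 stepwise |·|:
  S → 5
  σ[b<=2](S) → 1
  σ[u='r'](σ[b<=2](S)) → 1
E2 stepwise |·|:
  S → 5
  σ[u='r'](S) → 2
  σ[b<=2](σ[u='r'](S)) → 1

E1 and E2 produce the same multiset:
b | y | u
1 | q | r

yes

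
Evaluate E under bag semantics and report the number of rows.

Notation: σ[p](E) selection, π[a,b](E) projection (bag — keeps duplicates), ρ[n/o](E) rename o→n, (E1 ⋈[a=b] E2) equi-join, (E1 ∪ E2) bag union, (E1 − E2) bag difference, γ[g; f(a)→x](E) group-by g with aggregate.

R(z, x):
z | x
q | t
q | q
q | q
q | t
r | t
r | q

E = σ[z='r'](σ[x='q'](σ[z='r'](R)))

Stepwise |·|:
  R → 6
  σ[z='r'](R) → 2
  σ[x='q'](σ[z='r'](R)) → 1
  σ[z='r'](σ[x='q'](σ[z='r'](R))) → 1

|E| = 1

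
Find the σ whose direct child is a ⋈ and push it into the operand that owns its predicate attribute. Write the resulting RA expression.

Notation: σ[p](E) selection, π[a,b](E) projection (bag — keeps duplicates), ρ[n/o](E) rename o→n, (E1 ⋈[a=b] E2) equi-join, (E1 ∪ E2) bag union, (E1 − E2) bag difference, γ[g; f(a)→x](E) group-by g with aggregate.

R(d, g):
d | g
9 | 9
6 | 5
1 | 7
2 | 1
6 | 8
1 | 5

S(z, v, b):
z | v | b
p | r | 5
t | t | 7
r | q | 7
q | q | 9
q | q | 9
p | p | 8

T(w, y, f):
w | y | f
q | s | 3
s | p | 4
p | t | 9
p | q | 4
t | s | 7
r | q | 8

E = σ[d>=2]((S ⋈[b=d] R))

σ filters on d, owned by the right side.
E' = (S ⋈[b=d] σ[d>=2](R))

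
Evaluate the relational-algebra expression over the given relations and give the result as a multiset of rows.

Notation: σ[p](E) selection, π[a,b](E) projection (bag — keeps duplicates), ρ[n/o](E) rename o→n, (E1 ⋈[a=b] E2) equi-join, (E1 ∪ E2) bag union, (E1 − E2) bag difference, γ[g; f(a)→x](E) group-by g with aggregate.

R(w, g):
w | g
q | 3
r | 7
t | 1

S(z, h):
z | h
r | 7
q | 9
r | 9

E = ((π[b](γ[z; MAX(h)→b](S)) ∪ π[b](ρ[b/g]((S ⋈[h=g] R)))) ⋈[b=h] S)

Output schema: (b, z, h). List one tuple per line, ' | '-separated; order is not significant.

Stepwise |·|:
  S → 3
  γ[z; MAX(h)→b](S) → 2
  π[b](γ[z; MAX(h)→b](S)) → 2
  S → 3
  R → 3
  (S ⋈[h=g] R) → 1
  ρ[b/g]((S ⋈[h=g] R)) → 1
  π[b](ρ[b/g]((S ⋈[h=g] R))) → 1
  (π[b](γ[z; MAX(h)→b](S)) ∪ π[b](ρ[b/g]((S ⋈[h=g] R)))) → 3
  S → 3
  ((π[b](γ[z; MAX(h)→b](S)) ∪ π[b](ρ[b/g]((S ⋈[h=g] R)))) ⋈[b=h] S) → 5

== RESULT ==
b | z | h
7 | r | 7
9 | q | 9
9 | q | 9
9 | r | 9
9 | r | 9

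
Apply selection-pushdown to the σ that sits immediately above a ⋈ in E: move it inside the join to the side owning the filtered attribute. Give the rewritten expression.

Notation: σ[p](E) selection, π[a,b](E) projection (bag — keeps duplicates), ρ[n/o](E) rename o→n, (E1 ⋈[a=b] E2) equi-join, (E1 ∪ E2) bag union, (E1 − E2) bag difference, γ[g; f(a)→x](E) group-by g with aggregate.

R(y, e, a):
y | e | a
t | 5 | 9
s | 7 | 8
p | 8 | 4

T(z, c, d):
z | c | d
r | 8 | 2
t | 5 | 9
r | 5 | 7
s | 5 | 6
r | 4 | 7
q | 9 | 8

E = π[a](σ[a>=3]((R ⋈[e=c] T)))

σ filters on a, owned by the left side.
E' = π[a]((σ[a>=3](R) ⋈[e=c] T))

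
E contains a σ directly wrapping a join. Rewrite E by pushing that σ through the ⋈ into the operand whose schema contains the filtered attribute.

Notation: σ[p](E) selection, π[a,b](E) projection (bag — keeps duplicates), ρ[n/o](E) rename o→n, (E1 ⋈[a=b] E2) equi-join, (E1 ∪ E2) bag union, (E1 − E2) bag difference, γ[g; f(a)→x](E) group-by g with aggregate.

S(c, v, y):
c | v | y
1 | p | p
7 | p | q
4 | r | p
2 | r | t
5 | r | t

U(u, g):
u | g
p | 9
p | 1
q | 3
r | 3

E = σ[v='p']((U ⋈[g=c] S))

σ filters on v, owned by the right side.
E' = (U ⋈[g=c] σ[v='p'](S))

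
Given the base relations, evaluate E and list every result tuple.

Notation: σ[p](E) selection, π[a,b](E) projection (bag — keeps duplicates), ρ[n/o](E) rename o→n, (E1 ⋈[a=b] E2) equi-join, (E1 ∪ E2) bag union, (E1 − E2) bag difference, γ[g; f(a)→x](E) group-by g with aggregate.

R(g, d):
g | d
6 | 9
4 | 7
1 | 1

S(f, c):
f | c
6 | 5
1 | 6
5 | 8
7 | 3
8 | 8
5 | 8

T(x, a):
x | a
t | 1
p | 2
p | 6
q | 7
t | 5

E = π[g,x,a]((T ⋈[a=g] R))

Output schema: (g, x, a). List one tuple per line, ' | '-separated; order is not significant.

Per-node cardinality:
  T → 5
  R → 3
  (T ⋈[a=g] R) → 2
  π[g,x,a]((T ⋈[a=g] R)) → 2

== RESULT ==
g | x | a
1 | t | 1
6 | p | 6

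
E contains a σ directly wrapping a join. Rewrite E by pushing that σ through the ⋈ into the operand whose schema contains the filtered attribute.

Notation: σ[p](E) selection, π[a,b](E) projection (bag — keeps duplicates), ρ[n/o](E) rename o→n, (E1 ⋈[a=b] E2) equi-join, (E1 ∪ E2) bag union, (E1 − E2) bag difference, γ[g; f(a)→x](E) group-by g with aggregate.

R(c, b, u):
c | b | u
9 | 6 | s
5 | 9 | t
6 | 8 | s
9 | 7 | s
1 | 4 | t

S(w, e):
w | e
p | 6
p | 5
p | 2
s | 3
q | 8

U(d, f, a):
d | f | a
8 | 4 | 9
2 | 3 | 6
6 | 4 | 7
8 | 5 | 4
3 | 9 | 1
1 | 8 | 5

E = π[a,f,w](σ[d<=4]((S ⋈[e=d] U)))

σ filters on d, owned by the right side.
E' = π[a,f,w]((S ⋈[e=d] σ[d<=4](U)))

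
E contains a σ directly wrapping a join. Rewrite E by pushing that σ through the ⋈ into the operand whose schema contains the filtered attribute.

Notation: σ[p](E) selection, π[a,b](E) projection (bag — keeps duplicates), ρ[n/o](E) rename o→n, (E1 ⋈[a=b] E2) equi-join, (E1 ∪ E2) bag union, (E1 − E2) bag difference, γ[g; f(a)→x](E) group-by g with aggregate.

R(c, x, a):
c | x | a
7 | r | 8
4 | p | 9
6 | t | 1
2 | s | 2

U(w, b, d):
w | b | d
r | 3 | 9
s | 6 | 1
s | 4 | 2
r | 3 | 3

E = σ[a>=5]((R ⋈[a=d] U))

σ filters on a, owned by the left side.
E' = (σ[a>=5](R) ⋈[a=d] U)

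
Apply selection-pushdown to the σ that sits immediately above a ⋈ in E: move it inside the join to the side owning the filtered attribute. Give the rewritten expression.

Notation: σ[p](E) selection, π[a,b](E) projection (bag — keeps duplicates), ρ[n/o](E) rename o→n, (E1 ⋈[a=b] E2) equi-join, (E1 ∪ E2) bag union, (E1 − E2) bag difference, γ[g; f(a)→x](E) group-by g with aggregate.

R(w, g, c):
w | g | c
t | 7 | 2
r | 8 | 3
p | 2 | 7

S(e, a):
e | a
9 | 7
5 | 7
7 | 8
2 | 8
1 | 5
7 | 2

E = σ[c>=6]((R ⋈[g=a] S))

σ filters on c, owned by the left side.
E' = (σ[c>=6](R) ⋈[g=a] S)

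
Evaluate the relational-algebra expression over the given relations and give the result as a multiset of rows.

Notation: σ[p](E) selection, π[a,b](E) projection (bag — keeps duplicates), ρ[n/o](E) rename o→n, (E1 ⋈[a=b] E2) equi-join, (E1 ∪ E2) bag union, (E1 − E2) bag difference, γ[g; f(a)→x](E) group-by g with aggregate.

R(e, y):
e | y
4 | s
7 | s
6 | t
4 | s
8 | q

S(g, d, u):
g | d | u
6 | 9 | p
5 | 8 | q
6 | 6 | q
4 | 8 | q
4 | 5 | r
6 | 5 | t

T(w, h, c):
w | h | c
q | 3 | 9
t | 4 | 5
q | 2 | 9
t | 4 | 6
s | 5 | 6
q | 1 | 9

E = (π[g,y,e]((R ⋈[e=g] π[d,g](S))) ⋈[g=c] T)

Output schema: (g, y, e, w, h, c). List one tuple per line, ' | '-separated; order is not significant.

Stepwise |·|:
  R → 5
  S → 6
  π[d,g](S) → 6
  (R ⋈[e=g] π[d,g](S)) → 7
  π[g,y,e]((R ⋈[e=g] π[d,g](S))) → 7
  T → 6
  (π[g,y,e]((R ⋈[e=g] π[d,g](S))) ⋈[g=c] T) → 6

== RESULT ==
g | y | e | w | h | c
6 | t | 6 | s | 5 | 6
6 | t | 6 | s | 5 | 6
6 | t | 6 | s | 5 | 6
6 | t | 6 | t | 4 | 6
6 | t | 6 | t | 4 | 6
6 | t | 6 | t | 4 | 6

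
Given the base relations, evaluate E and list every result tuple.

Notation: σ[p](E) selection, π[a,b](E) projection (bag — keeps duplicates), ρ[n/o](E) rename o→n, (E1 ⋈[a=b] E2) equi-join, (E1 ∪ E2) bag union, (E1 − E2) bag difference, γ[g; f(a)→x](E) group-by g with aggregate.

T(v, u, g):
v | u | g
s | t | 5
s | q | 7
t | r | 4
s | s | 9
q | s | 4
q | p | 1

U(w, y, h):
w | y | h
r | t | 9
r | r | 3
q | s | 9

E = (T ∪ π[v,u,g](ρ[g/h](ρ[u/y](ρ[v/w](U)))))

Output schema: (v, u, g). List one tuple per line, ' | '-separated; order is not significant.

Row counts bottom-up:
  T → 6
  U → 3
  ρ[v/w](U) → 3
  ρ[u/y](ρ[v/w](U)) → 3
  ρ[g/h](ρ[u/y](ρ[v/w](U))) → 3
  π[v,u,g](ρ[g/h](ρ[u/y](ρ[v/w](U)))) → 3
  (T ∪ π[v,u,g](ρ[g/h](ρ[u/y](ρ[v/w](U))))) → 9

== RESULT ==
v | u | g
q | p | 1
q | s | 4
q | s | 9
r | r | 3
r | t | 9
s | q | 7
s | s | 9
s | t | 5
t | r | 4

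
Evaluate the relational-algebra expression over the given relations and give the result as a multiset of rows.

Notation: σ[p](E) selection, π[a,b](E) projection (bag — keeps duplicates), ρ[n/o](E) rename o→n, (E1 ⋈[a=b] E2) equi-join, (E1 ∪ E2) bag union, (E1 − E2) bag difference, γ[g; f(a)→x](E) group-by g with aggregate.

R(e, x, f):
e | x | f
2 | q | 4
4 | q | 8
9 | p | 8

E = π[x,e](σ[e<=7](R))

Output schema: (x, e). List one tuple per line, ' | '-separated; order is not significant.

Stepwise |·|:
  R → 3
  σ[e<=7](R) → 2
  π[x,e](σ[e<=7](R)) → 2

== RESULT ==
x | e
q | 2
q | 4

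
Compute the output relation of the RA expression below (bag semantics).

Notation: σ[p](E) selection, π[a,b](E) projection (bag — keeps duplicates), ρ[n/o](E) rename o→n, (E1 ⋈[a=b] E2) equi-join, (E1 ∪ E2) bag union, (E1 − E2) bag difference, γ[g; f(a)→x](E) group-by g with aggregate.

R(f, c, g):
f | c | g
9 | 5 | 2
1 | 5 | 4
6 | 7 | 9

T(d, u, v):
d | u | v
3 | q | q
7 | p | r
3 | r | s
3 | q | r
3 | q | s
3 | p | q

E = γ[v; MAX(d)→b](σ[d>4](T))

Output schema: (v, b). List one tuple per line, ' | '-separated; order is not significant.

Stepwise |·|:
  T → 6
  σ[d>4](T) → 1
  γ[v; MAX(d)→b](σ[d>4](T)) → 1

== RESULT ==
v | b
r | 7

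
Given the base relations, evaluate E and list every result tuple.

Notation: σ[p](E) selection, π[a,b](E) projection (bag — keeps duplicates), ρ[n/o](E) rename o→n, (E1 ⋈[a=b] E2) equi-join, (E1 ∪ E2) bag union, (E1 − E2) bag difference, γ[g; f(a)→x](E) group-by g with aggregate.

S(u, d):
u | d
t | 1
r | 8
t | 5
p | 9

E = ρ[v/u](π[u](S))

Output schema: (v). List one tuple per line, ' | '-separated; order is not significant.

Per-node cardinality:
  S → 4
  π[u](S) → 4
  ρ[v/u](π[u](S)) → 4

== RESULT ==
v
p
r
t
t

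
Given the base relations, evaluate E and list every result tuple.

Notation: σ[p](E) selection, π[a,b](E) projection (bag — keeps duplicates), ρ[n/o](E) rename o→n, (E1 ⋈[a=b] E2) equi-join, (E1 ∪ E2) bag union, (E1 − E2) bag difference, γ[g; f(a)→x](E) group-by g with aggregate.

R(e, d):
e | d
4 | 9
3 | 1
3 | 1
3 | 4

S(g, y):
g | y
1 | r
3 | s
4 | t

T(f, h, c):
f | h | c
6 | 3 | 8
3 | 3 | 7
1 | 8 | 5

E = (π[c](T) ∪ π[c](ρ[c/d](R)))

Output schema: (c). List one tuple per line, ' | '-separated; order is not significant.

Per-node cardinality:
  T → 3
  π[c](T) → 3
  R → 4
  ρ[c/d](R) → 4
  π[c](ρ[c/d](R)) → 4
  (π[c](T) ∪ π[c](ρ[c/d](R))) → 7

== RESULT ==
c
1
1
4
5
7
8
9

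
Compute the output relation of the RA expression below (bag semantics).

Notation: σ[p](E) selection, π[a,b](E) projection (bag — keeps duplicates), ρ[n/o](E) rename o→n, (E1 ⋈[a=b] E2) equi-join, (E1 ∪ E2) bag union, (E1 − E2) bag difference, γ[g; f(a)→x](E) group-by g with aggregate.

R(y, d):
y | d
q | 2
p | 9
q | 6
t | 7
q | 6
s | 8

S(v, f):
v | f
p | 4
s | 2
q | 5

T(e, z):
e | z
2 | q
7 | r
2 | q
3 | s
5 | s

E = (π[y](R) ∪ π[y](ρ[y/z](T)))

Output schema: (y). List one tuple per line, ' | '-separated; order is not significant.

Stepwise |·|:
  R → 6
  π[y](R) → 6
  T → 5
  ρ[y/z](T) → 5
  π[y](ρ[y/z](T)) → 5
  (π[y](R) ∪ π[y](ρ[y/z](T))) → 11

== RESULT ==
y
p
q
q
q
q
q
r
s
s
s
t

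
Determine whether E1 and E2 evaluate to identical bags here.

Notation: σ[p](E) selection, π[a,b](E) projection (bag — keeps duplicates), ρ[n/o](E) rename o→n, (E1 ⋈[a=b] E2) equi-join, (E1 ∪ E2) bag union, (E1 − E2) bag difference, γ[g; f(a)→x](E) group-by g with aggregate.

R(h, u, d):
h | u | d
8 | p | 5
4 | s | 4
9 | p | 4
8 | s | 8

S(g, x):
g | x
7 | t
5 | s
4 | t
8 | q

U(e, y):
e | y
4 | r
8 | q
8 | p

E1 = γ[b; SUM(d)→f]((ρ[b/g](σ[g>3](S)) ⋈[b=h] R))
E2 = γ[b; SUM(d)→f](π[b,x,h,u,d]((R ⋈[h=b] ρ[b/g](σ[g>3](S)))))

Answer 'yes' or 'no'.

E1 subexpression sizes:
  S → 4
  σ[g>3](S) → 4
  ρ[b/g](σ[g>3](S)) → 4
  R → 4
  (ρ[b/g](σ[g>3](S)) ⋈[b=h] R) → 3
  γ[b; SUM(d)→f]((ρ[b/g](σ[g>3](S)) ⋈[b=h] R)) → 2
E2 subexpression sizes:
  R → 4
  S → 4
  σ[g>3](S) → 4
  ρ[b/g](σ[g>3](S)) → 4
  (R ⋈[h=b] ρ[b/g](σ[g>3](S))) → 3
  π[b,x,h,u,d]((R ⋈[h=b] ρ[b/g](σ[g>3](S)))) → 3
  γ[b; SUM(d)→f](π[b,x,h,u,d]((R ⋈[h=b] ρ[b/g](σ[g>3](S))))) → 2

E1 and E2 produce the same multiset:
b | f
4 | 4
8 | 13

yes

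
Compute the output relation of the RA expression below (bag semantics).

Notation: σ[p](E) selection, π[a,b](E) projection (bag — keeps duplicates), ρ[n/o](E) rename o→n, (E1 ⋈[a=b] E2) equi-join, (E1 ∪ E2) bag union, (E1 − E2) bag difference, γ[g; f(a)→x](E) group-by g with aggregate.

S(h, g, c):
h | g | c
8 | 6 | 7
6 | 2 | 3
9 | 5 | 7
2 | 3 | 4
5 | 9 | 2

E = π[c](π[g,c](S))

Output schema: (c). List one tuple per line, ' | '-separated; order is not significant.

Per-node cardinality:
  S → 5
  π[g,c](S) → 5
  π[c](π[g,c](S)) → 5

== RESULT ==
c
2
3
4
7
7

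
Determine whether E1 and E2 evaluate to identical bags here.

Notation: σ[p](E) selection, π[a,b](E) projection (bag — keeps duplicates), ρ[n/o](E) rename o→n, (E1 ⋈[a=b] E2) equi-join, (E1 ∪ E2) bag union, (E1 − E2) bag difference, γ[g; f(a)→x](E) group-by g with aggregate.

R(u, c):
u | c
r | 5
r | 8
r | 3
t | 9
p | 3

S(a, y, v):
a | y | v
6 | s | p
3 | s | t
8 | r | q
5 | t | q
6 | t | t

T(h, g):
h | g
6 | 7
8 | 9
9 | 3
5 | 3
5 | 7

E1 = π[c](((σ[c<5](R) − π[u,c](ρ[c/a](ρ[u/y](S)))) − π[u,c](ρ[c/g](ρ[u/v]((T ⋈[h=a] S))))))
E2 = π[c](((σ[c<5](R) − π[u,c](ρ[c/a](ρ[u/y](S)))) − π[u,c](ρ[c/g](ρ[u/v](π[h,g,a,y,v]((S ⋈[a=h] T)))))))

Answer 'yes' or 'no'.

E1 subexpression sizes:
  R → 5
  σ[c<5](R) → 2
  S → 5
  ρ[u/y](S) → 5
  ρ[c/a](ρ[u/y](S)) → 5
  π[u,c](ρ[c/a](ρ[u/y](S))) → 5
  (σ[c<5](R) − π[u,c](ρ[c/a](ρ[u/y](S)))) → 2
  T → 5
  S → 5
  (T ⋈[h=a] S) → 5
  ρ[u/v]((T ⋈[h=a] S)) → 5
  ρ[c/g](ρ[u/v]((T ⋈[h=a] S))) → 5
  π[u,c](ρ[c/g](ρ[u/v]((T ⋈[h=a] S)))) → 5
  ((σ[c<5](R) − π[u,c](ρ[c/a](ρ[u/y](S)))) − π[u,c](ρ[c/g](ρ[u/v]((T ⋈[h=a] S))))) → 2
  π[c](((σ[c<5](R) − π[u,c](ρ[c/a](ρ[u/y](S)))) − π[u,c](ρ[c/g](ρ[u/v]((T ⋈[h=a] S)))))) → 2
E2 subexpression sizes:
  R → 5
  σ[c<5](R) → 2
  S → 5
  ρ[u/y](S) → 5
  ρ[c/a](ρ[u/y](S)) → 5
  π[u,c](ρ[c/a](ρ[u/y](S))) → 5
  (σ[c<5](R) − π[u,c](ρ[c/a](ρ[u/y](S)))) → 2
  S → 5
  T → 5
  (S ⋈[a=h] T) → 5
  π[h,g,a,y,v]((S ⋈[a=h] T)) → 5
  ρ[u/v](π[h,g,a,y,v]((S ⋈[a=h] T))) → 5
  ρ[c/g](ρ[u/v](π[h,g,a,y,v]((S ⋈[a=h] T)))) → 5
  π[u,c](ρ[c/g](ρ[u/v](π[h,g,a,y,v]((S ⋈[a=h] T))))) → 5
  ((σ[c<5](R) − π[u,c](ρ[c/a](ρ[u/y](S)))) − π[u,c](ρ[c/g](ρ[u/v](π[h,g,a,y,v]((S ⋈[a=h] T)))))) → 2
  π[c](((σ[c<5](R) − π[u,c](ρ[c/a](ρ[u/y](S)))) − π[u,c](ρ[c/g](ρ[u/v](π[h,g,a,y,v]((S ⋈[a=h] T))))))) → 2

E1 and E2 produce the same multiset:
c
3
3

yes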